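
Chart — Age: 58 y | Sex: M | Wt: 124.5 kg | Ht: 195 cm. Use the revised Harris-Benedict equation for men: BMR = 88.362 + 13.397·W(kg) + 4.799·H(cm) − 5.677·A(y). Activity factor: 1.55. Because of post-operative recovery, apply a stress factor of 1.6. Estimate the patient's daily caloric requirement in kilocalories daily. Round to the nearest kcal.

Harris-Benedict: BMR = 88.362 + 13.397(124.5) + 4.799(195) − 5.677(58) = 2362.8275 kcal/day.
TEE = BMR × activity factor = 2362.8275 × 1.55 = 3662.3826 kcal/day.
Apply stress factor: 3662.3826 × 1.6 = 5859.8122 kcal/day.

5860 kilocalories daily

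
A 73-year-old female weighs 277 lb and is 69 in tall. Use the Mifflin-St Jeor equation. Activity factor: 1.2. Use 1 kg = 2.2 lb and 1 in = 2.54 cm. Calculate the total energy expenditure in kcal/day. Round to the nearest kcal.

Convert to metric: weight = 277 ÷ 2.2 = 125.9091 kg; height = 69 × 2.54 = 175.26 cm.
Mifflin-St Jeor (female): BMR = 10(125.9091) + 6.25(175.26) − 5(73) − 161 = 1259.0909 + 1095.375 − 365 − 161 = 1828.4659 kcal/day.
TEE = BMR × activity factor = 1828.4659 × 1.2 = 2194.1591 kcal/day.

2194 kcal/day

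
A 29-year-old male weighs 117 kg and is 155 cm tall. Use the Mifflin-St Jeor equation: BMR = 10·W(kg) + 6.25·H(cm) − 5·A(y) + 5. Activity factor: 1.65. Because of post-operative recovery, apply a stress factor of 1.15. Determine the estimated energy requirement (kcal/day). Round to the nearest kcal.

Mifflin-St Jeor (male): BMR = 10(117) + 6.25(155) − 5(29) + 5 = 1170 + 968.75 − 145 + 5 = 1998.75 kcal/day.
TEE = BMR × activity factor = 1998.75 × 1.65 = 3297.9375 kcal/day.
Apply stress factor: 3297.9375 × 1.15 = 3792.6281 kcal/day.

3793 kcal/day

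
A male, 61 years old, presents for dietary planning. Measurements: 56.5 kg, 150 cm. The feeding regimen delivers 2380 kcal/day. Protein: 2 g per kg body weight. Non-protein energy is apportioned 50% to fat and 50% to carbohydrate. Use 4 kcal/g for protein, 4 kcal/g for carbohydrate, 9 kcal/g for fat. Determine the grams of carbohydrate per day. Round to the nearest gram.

Protein = 2 × 56.5 = 113 g → 113 × 4 = 452 kcal.
Non-protein calories = 2380 − 452 = 1928 kcal.
Fat: 50% × 1928 = 964 kcal; carbohydrate: 964 kcal.
Carbohydrate: 964 kcal ÷ 4 kcal/g = 241 g.

241 g/day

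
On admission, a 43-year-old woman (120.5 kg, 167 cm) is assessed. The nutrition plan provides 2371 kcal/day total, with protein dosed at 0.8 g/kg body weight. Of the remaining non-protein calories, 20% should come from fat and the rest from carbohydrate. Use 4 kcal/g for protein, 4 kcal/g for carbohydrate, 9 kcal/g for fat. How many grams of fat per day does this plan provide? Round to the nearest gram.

44 g/day

Protein = 0.8 × 120.5 = 96.4 g → 96.4 × 4 = 385.6 kcal.
Non-protein calories = 2371 − 385.6 = 1985.4 kcal.
Fat: 20% × 1985.4 = 397.08 kcal; carbohydrate: 1588.32 kcal.
Fat: 397.08 kcal ÷ 9 kcal/g = 44.12 g.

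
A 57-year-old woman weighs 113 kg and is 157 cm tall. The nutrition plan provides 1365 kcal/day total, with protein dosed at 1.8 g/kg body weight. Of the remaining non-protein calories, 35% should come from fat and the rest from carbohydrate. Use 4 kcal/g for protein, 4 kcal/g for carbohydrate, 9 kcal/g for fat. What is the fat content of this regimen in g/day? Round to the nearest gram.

Protein = 1.8 × 113 = 203.4 g → 203.4 × 4 = 813.6 kcal.
Non-protein calories = 1365 − 813.6 = 551.4 kcal.
Fat: 35% × 551.4 = 192.99 kcal; carbohydrate: 358.41 kcal.
Fat: 192.99 kcal ÷ 9 kcal/g = 21.4433 g.

21 g/day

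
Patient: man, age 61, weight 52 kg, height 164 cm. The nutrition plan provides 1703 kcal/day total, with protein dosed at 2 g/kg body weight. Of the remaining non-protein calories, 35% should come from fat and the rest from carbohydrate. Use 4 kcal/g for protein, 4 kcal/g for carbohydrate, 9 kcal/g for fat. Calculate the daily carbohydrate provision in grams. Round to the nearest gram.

209 g/day

Protein = 2 × 52 = 104 g → 104 × 4 = 416 kcal.
Non-protein calories = 1703 − 416 = 1287 kcal.
Fat: 35% × 1287 = 450.45 kcal; carbohydrate: 836.55 kcal.
Carbohydrate: 836.55 kcal ÷ 4 kcal/g = 209.1375 g.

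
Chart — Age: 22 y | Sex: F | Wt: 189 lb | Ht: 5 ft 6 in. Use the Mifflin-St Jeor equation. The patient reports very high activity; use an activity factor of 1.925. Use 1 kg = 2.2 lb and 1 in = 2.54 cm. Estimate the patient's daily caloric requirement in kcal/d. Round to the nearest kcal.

Convert to metric: weight = 189 ÷ 2.2 = 85.9091 kg; height = (5×12 + 6) × 2.54 = 66 × 2.54 = 167.64 cm.
Mifflin-St Jeor (female): BMR = 10(85.9091) + 6.25(167.64) − 5(22) − 161 = 859.0909 + 1047.75 − 110 − 161 = 1635.8409 kcal/day.
TEE = BMR × activity factor = 1635.8409 × 1.925 = 3148.9938 kcal/day.

3149 kcal/d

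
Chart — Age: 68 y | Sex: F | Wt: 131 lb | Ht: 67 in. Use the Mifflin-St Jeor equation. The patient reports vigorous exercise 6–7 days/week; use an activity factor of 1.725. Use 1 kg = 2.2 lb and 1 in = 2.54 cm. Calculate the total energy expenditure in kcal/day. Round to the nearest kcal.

1998 kcal/day

Convert to metric: weight = 131 ÷ 2.2 = 59.5455 kg; height = 67 × 2.54 = 170.18 cm.
Mifflin-St Jeor (female): BMR = 10(59.5455) + 6.25(170.18) − 5(68) − 161 = 595.4545 + 1063.625 − 340 − 161 = 1158.0795 kcal/day.
TEE = BMR × activity factor = 1158.0795 × 1.725 = 1997.6872 kcal/day.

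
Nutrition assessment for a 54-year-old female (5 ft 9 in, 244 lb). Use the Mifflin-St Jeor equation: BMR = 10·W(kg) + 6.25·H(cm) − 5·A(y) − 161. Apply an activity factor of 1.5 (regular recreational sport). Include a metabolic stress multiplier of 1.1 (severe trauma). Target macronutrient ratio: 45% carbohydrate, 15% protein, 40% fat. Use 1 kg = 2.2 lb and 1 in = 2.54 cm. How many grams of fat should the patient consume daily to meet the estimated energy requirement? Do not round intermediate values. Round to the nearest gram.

Convert to metric: weight = 244 ÷ 2.2 = 110.9091 kg; height = (5×12 + 9) × 2.54 = 69 × 2.54 = 175.26 cm.
Mifflin-St Jeor (female): BMR = 10(110.9091) + 6.25(175.26) − 5(54) − 161 = 1109.0909 + 1095.375 − 270 − 161 = 1773.4659 kcal/day.
TEE = 1773.4659 × 1.5 = 2660.1989 kcal/day.
With stress factor 1.1: 2660.1989 × 1.1 = 2926.2188 kcal/day.
Fat energy = 40% × 2926.2188 = 1170.4875 kcal.
Fat = 1170.4875 ÷ 9 kcal/g = 130.0542 g.

130 g/day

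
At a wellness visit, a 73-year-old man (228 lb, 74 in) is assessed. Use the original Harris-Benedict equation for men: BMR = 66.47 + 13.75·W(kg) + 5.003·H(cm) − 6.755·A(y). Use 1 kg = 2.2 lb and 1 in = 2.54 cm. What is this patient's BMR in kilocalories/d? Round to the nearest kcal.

1939 kilocalories/d

Convert to metric: weight = 228 ÷ 2.2 = 103.6364 kg; height = 74 × 2.54 = 187.96 cm.
Harris-Benedict: BMR = 66.47 + 13.75(103.6364) + 5.003(187.96) − 6.755(73) = 1938.7189 kcal/day.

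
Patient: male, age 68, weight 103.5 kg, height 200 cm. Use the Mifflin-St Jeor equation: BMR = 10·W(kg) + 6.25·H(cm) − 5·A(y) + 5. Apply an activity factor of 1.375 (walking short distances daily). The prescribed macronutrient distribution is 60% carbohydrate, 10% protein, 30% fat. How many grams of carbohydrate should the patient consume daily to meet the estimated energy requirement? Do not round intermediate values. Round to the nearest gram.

Mifflin-St Jeor (male): BMR = 10(103.5) + 6.25(200) − 5(68) + 5 = 1035 + 1250 − 340 + 5 = 1950 kcal/day.
TEE = 1950 × 1.375 = 2681.25 kcal/day.
Carbohydrate energy = 60% × 2681.25 = 1608.75 kcal.
Carbohydrate = 1608.75 ÷ 4 kcal/g = 402.1875 g.

402 g/day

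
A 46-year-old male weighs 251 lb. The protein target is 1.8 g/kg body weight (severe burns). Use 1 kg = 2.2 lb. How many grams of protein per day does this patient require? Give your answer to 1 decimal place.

205.4 g/day

Weight in kg = 251 ÷ 2.2 = 114.0909 kg.
Protein = 1.8 g/kg × 114.0909 kg = 205.3636 g/day.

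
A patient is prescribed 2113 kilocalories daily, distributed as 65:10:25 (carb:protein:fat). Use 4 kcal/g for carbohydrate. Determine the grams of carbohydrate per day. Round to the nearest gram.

Carbohydrate energy = 65% × 2113 = 1373.45 kcal.
At 4 kcal/g: 1373.45 ÷ 4 = 343.3625 g.

343 g/day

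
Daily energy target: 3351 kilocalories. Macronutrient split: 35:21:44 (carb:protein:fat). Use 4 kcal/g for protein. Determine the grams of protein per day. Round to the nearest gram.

176 g/day

Protein energy = 21% × 3351 = 703.71 kcal.
At 4 kcal/g: 703.71 ÷ 4 = 175.9275 g.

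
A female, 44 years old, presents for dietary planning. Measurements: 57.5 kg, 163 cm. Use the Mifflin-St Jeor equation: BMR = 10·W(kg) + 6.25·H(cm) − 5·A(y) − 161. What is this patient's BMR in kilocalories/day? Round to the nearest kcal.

Mifflin-St Jeor (female): BMR = 10(57.5) + 6.25(163) − 5(44) − 161 = 575 + 1018.75 − 220 − 161 = 1212.75 kcal/day.

1213 kilocalories/day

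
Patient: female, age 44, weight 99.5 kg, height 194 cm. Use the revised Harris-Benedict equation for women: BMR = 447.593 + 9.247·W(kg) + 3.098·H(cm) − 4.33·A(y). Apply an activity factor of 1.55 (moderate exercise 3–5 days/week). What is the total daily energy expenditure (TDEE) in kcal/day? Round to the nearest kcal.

2756 kcal/day

Harris-Benedict: BMR = 447.593 + 9.247(99.5) + 3.098(194) − 4.33(44) = 1778.1615 kcal/day.
TEE = BMR × activity factor = 1778.1615 × 1.55 = 2756.1503 kcal/day.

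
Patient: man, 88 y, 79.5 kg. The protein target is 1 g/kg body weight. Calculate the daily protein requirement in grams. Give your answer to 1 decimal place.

79.5 g/day

Protein = 1 g/kg × 79.5 kg = 79.5 g/day.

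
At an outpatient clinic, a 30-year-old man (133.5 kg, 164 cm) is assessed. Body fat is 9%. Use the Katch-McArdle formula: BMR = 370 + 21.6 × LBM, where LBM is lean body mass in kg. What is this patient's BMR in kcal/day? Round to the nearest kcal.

2994 kcal/day

LBM = 133.5 × (1 − 0.09) = 121.485 kg. Katch-McArdle: BMR = 370 + 21.6 × 121.485 = 2994.076 kcal/day.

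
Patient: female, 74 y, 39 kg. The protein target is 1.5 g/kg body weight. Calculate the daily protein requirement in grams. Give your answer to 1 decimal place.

58.5 g/day

Protein = 1.5 g/kg × 39 kg = 58.5 g/day.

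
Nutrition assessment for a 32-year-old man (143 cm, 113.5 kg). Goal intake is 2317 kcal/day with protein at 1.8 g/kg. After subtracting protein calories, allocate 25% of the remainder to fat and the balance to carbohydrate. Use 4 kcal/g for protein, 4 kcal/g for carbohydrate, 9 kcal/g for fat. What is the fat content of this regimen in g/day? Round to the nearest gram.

42 g/day

Protein = 1.8 × 113.5 = 204.3 g → 204.3 × 4 = 817.2 kcal.
Non-protein calories = 2317 − 817.2 = 1499.8 kcal.
Fat: 25% × 1499.8 = 374.95 kcal; carbohydrate: 1124.85 kcal.
Fat: 374.95 kcal ÷ 9 kcal/g = 41.6611 g.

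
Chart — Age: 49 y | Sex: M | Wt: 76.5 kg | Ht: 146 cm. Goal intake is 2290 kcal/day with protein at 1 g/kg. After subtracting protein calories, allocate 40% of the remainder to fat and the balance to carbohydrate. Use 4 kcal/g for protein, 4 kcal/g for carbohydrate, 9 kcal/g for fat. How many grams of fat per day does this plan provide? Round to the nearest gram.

88 g/day

Protein = 1 × 76.5 = 76.5 g → 76.5 × 4 = 306 kcal.
Non-protein calories = 2290 − 306 = 1984 kcal.
Fat: 40% × 1984 = 793.6 kcal; carbohydrate: 1190.4 kcal.
Fat: 793.6 kcal ÷ 9 kcal/g = 88.1778 g.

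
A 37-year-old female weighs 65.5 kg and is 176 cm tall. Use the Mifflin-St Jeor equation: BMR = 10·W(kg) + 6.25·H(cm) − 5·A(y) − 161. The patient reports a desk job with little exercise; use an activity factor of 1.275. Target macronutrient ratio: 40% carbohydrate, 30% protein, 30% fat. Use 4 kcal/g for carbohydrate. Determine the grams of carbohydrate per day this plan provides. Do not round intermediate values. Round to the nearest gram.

Mifflin-St Jeor (female): BMR = 10(65.5) + 6.25(176) − 5(37) − 161 = 655 + 1100 − 185 − 161 = 1409 kcal/day.
TEE = 1409 × 1.275 = 1796.475 kcal/day.
Carbohydrate energy = 40% × 1796.475 = 718.59 kcal.
Carbohydrate = 718.59 ÷ 4 kcal/g = 179.6475 g.

180 g/day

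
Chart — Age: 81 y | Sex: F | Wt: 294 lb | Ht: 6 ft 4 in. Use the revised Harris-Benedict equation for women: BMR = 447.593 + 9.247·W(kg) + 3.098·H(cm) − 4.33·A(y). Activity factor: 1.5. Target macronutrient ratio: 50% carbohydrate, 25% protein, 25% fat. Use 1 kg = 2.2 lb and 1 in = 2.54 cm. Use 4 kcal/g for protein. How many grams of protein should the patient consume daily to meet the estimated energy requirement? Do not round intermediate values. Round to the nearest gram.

181 g/day

Convert to metric: weight = 294 ÷ 2.2 = 133.6364 kg; height = (6×12 + 4) × 2.54 = 76 × 2.54 = 193.04 cm.
Harris-Benedict: BMR = 447.593 + 9.247(133.6364) + 3.098(193.04) − 4.33(81) = 1930.6364 kcal/day.
TEE = 1930.6364 × 1.5 = 2895.9546 kcal/day.
Protein energy = 25% × 2895.9546 = 723.9886 kcal.
Protein = 723.9886 ÷ 4 kcal/g = 180.9972 g.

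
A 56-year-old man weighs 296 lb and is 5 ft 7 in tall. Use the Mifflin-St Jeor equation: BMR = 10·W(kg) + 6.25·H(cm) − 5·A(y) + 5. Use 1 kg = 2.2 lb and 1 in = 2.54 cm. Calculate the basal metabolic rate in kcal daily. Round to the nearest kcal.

Convert to metric: weight = 296 ÷ 2.2 = 134.5455 kg; height = (5×12 + 7) × 2.54 = 67 × 2.54 = 170.18 cm.
Mifflin-St Jeor (male): BMR = 10(134.5455) + 6.25(170.18) − 5(56) + 5 = 1345.4545 + 1063.625 − 280 + 5 = 2134.0795 kcal/day.

2134 kcal daily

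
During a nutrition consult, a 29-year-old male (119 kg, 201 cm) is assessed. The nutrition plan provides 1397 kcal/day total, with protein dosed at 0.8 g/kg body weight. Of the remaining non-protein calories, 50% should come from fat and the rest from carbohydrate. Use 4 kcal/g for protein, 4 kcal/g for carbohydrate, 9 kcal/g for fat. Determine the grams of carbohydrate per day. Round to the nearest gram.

Protein = 0.8 × 119 = 95.2 g → 95.2 × 4 = 380.8 kcal.
Non-protein calories = 1397 − 380.8 = 1016.2 kcal.
Fat: 50% × 1016.2 = 508.1 kcal; carbohydrate: 508.1 kcal.
Carbohydrate: 508.1 kcal ÷ 4 kcal/g = 127.025 g.

127 g/day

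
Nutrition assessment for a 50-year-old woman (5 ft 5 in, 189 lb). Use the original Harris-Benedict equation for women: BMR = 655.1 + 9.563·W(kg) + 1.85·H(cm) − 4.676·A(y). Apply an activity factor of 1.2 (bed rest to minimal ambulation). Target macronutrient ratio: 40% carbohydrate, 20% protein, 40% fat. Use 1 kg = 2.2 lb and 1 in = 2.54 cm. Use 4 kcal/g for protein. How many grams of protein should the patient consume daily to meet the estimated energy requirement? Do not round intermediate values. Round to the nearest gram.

Convert to metric: weight = 189 ÷ 2.2 = 85.9091 kg; height = (5×12 + 5) × 2.54 = 65 × 2.54 = 165.1 cm.
Harris-Benedict: BMR = 655.1 + 9.563(85.9091) + 1.85(165.1) − 4.676(50) = 1548.2836 kcal/day.
TEE = 1548.2836 × 1.2 = 1857.9404 kcal/day.
Protein energy = 20% × 1857.9404 = 371.5881 kcal.
Protein = 371.5881 ÷ 4 kcal/g = 92.897 g.

93 g/day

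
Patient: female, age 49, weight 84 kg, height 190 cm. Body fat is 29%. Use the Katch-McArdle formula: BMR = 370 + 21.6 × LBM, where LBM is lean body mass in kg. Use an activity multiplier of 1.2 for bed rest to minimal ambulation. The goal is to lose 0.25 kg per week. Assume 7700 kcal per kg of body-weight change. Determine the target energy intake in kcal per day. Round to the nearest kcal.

1715 kcal per day

LBM = 84 × (1 − 0.29) = 59.64 kg. Katch-McArdle: BMR = 370 + 21.6 × 59.64 = 1658.224 kcal/day.
TEE = 1658.224 × 1.2 = 1989.8688 kcal/day.
Required daily deficit = 0.25 × 7700 ÷ 7 = 275 kcal/day.
Target intake = 1989.8688 − 275 = 1714.8688 kcal/day.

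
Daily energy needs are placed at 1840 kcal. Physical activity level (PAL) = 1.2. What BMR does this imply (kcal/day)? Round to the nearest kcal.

1533 kcal/day

BMR = TEE ÷ activity factor = 1840 ÷ 1.2 = 1533.3333 kcal/day.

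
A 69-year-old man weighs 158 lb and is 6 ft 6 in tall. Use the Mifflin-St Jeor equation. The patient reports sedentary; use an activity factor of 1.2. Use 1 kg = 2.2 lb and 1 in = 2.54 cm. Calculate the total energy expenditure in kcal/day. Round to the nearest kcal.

1940 kcal/day

Convert to metric: weight = 158 ÷ 2.2 = 71.8182 kg; height = (6×12 + 6) × 2.54 = 78 × 2.54 = 198.12 cm.
Mifflin-St Jeor (male): BMR = 10(71.8182) + 6.25(198.12) − 5(69) + 5 = 718.1818 + 1238.25 − 345 + 5 = 1616.4318 kcal/day.
TEE = BMR × activity factor = 1616.4318 × 1.2 = 1939.7182 kcal/day.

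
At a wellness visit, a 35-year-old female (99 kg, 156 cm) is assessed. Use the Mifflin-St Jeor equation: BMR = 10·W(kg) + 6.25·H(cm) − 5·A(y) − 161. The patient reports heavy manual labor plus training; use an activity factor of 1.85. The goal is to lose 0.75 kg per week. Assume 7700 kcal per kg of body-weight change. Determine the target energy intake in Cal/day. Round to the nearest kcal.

Mifflin-St Jeor (female): BMR = 10(99) + 6.25(156) − 5(35) − 161 = 990 + 975 − 175 − 161 = 1629 kcal/day.
TEE = 1629 × 1.85 = 3013.65 kcal/day.
Required daily deficit = 0.75 × 7700 ÷ 7 = 825 kcal/day.
Target intake = 3013.65 − 825 = 2188.65 kcal/day.

2189 Cal/day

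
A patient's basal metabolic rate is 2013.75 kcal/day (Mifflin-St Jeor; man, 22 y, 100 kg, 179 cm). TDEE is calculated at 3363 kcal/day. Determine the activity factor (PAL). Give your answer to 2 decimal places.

1.67

Activity factor = TEE ÷ BMR = 3363 ÷ 2013.75 = 1.67.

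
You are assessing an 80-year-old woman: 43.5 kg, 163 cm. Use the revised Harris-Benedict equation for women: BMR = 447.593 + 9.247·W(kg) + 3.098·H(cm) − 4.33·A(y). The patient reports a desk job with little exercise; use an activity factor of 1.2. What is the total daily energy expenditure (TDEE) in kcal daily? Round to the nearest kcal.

Harris-Benedict: BMR = 447.593 + 9.247(43.5) + 3.098(163) − 4.33(80) = 1008.4115 kcal/day.
TEE = BMR × activity factor = 1008.4115 × 1.2 = 1210.0938 kcal/day.

1210 kcal daily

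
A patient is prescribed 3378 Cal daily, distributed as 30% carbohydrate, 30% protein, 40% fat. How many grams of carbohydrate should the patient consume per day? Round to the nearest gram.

253 g/day

Carbohydrate energy = 30% × 3378 = 1013.4 kcal.
At 4 kcal/g: 1013.4 ÷ 4 = 253.35 g.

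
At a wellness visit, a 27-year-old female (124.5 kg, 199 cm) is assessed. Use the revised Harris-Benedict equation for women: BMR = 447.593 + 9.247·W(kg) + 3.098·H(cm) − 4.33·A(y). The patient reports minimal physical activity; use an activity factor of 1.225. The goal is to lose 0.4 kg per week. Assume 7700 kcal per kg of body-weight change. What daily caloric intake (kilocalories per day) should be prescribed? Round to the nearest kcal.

2131 kilocalories per day

Harris-Benedict: BMR = 447.593 + 9.247(124.5) + 3.098(199) − 4.33(27) = 2098.4365 kcal/day.
TEE = 2098.4365 × 1.225 = 2570.5847 kcal/day.
Required daily deficit = 0.4 × 7700 ÷ 7 = 440 kcal/day.
Target intake = 2570.5847 − 440 = 2130.5847 kcal/day.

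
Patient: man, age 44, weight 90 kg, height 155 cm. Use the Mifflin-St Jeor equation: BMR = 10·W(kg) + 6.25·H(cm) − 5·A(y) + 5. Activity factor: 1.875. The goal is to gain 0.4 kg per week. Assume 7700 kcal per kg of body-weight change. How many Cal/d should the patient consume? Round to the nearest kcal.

3541 Cal/d

Mifflin-St Jeor (male): BMR = 10(90) + 6.25(155) − 5(44) + 5 = 900 + 968.75 − 220 + 5 = 1653.75 kcal/day.
TEE = 1653.75 × 1.875 = 3100.7813 kcal/day.
Required daily surplus = 0.4 × 7700 ÷ 7 = 440 kcal/day.
Target intake = 3100.7813 + 440 = 3540.7813 kcal/day.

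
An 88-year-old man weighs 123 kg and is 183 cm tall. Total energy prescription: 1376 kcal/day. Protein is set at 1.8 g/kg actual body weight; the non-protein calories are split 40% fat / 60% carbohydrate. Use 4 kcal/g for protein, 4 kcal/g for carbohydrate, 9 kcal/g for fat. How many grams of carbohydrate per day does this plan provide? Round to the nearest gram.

74 g/day

Protein = 1.8 × 123 = 221.4 g → 221.4 × 4 = 885.6 kcal.
Non-protein calories = 1376 − 885.6 = 490.4 kcal.
Fat: 40% × 490.4 = 196.16 kcal; carbohydrate: 294.24 kcal.
Carbohydrate: 294.24 kcal ÷ 4 kcal/g = 73.56 g.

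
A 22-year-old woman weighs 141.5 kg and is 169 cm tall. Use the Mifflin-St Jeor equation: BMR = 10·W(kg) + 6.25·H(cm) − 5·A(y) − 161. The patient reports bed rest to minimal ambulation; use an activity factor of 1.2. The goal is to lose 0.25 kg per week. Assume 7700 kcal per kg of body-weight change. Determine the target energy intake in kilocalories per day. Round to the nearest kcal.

2365 kilocalories per day

Mifflin-St Jeor (female): BMR = 10(141.5) + 6.25(169) − 5(22) − 161 = 1415 + 1056.25 − 110 − 161 = 2200.25 kcal/day.
TEE = 2200.25 × 1.2 = 2640.3 kcal/day.
Required daily deficit = 0.25 × 7700 ÷ 7 = 275 kcal/day.
Target intake = 2640.3 − 275 = 2365.3 kcal/day.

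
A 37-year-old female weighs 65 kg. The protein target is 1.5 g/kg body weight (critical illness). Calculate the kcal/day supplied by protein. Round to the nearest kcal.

Protein = 1.5 g/kg × 65 kg = 97.5 g/day.
Protein energy = 97.5 g × 4 kcal/g = 390 kcal/day.

390 kcal/day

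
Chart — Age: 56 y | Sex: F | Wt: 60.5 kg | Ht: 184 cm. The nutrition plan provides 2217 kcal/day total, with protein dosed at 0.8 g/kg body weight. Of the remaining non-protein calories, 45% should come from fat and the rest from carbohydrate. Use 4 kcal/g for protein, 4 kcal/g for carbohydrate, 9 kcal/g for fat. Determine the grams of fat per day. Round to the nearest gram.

Protein = 0.8 × 60.5 = 48.4 g → 48.4 × 4 = 193.6 kcal.
Non-protein calories = 2217 − 193.6 = 2023.4 kcal.
Fat: 45% × 2023.4 = 910.53 kcal; carbohydrate: 1112.87 kcal.
Fat: 910.53 kcal ÷ 9 kcal/g = 101.17 g.

101 g/day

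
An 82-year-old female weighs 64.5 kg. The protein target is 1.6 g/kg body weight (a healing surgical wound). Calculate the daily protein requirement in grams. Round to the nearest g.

Protein = 1.6 g/kg × 64.5 kg = 103.2 g/day.

103 g/day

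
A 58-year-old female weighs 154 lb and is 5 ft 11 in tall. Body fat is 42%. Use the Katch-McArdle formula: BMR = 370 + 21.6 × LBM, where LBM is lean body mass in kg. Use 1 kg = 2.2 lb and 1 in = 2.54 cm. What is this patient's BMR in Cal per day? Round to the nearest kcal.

1247 Cal per day

Convert to metric: weight = 154 ÷ 2.2 = 70 kg; height = (5×12 + 11) × 2.54 = 71 × 2.54 = 180.34 cm.
LBM = 70 × (1 − 0.42) = 40.6 kg. Katch-McArdle: BMR = 370 + 21.6 × 40.6 = 1246.96 kcal/day.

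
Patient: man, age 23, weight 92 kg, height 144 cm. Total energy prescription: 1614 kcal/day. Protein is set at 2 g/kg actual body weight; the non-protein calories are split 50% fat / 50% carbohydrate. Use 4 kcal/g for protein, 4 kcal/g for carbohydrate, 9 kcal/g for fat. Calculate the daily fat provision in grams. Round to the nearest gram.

Protein = 2 × 92 = 184 g → 184 × 4 = 736 kcal.
Non-protein calories = 1614 − 736 = 878 kcal.
Fat: 50% × 878 = 439 kcal; carbohydrate: 439 kcal.
Fat: 439 kcal ÷ 9 kcal/g = 48.7778 g.

49 g/day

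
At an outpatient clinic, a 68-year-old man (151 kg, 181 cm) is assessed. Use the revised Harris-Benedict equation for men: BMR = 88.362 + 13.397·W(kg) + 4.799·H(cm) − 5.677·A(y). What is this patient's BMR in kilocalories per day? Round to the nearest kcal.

Harris-Benedict: BMR = 88.362 + 13.397(151) + 4.799(181) − 5.677(68) = 2593.892 kcal/day.

2594 kilocalories per day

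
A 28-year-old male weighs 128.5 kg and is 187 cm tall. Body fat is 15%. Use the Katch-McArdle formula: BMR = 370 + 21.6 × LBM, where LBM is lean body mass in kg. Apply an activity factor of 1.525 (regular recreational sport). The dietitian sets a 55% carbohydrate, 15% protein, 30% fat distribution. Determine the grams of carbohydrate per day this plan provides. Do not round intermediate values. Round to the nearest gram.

LBM = 128.5 × (1 − 0.15) = 109.225 kg. Katch-McArdle: BMR = 370 + 21.6 × 109.225 = 2729.26 kcal/day.
TEE = 2729.26 × 1.525 = 4162.1215 kcal/day.
Carbohydrate energy = 55% × 4162.1215 = 2289.1668 kcal.
Carbohydrate = 2289.1668 ÷ 4 kcal/g = 572.2917 g.

572 g/day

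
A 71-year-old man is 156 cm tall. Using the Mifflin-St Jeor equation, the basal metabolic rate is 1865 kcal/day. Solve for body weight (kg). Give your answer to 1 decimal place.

124.0 kg

1865 = 10·W + 6.25(156) − 5(71) + 5
10·W = 1865 − 625 = 1240, so W = 124 kg.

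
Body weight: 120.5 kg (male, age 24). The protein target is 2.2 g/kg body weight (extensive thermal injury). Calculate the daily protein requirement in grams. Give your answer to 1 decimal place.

Protein = 2.2 g/kg × 120.5 kg = 265.1 g/day.

265.1 g/day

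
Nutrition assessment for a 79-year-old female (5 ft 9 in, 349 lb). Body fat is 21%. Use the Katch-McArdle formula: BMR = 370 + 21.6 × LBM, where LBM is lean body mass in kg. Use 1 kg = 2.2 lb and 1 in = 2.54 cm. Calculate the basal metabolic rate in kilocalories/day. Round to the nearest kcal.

Convert to metric: weight = 349 ÷ 2.2 = 158.6364 kg; height = (5×12 + 9) × 2.54 = 69 × 2.54 = 175.26 cm.
LBM = 158.6364 × (1 − 0.21) = 125.3227 kg. Katch-McArdle: BMR = 370 + 21.6 × 125.3227 = 3076.9709 kcal/day.

3077 kilocalories/day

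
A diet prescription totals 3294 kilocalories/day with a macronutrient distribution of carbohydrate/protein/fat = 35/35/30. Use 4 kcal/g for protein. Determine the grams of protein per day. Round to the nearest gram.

Protein energy = 35% × 3294 = 1152.9 kcal.
At 4 kcal/g: 1152.9 ÷ 4 = 288.225 g.

288 g/day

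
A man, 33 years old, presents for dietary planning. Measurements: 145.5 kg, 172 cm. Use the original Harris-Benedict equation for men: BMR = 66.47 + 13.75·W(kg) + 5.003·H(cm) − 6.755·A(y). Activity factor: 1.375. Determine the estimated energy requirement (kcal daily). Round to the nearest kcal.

Harris-Benedict: BMR = 66.47 + 13.75(145.5) + 5.003(172) − 6.755(33) = 2704.696 kcal/day.
TEE = BMR × activity factor = 2704.696 × 1.375 = 3718.957 kcal/day.

3719 kcal daily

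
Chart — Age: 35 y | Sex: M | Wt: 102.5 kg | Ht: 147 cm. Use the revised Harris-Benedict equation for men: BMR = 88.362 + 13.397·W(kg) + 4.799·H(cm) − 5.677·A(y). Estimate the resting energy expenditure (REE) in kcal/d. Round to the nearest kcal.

1968 kcal/d

Harris-Benedict: BMR = 88.362 + 13.397(102.5) + 4.799(147) − 5.677(35) = 1968.3125 kcal/day.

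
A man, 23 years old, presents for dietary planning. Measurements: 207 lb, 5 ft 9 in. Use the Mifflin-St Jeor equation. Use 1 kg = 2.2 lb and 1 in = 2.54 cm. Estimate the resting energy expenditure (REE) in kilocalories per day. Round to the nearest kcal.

Convert to metric: weight = 207 ÷ 2.2 = 94.0909 kg; height = (5×12 + 9) × 2.54 = 69 × 2.54 = 175.26 cm.
Mifflin-St Jeor (male): BMR = 10(94.0909) + 6.25(175.26) − 5(23) + 5 = 940.9091 + 1095.375 − 115 + 5 = 1926.2841 kcal/day.

1926 kilocalories per day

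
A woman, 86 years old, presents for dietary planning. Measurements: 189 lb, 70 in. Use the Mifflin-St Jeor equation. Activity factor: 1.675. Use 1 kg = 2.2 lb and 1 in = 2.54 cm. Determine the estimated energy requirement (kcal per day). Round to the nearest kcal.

Convert to metric: weight = 189 ÷ 2.2 = 85.9091 kg; height = 70 × 2.54 = 177.8 cm.
Mifflin-St Jeor (female): BMR = 10(85.9091) + 6.25(177.8) − 5(86) − 161 = 859.0909 + 1111.25 − 430 − 161 = 1379.3409 kcal/day.
TEE = BMR × activity factor = 1379.3409 × 1.675 = 2310.396 kcal/day.

2310 kcal per day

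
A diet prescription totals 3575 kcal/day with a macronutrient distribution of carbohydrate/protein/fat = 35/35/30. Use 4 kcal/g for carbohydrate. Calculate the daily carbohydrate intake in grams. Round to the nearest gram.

Carbohydrate energy = 35% × 3575 = 1251.25 kcal.
At 4 kcal/g: 1251.25 ÷ 4 = 312.8125 g.

313 g/day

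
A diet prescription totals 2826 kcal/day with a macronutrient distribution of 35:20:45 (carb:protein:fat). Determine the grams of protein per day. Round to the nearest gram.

Protein energy = 20% × 2826 = 565.2 kcal.
At 4 kcal/g: 565.2 ÷ 4 = 141.3 g.

141 g/day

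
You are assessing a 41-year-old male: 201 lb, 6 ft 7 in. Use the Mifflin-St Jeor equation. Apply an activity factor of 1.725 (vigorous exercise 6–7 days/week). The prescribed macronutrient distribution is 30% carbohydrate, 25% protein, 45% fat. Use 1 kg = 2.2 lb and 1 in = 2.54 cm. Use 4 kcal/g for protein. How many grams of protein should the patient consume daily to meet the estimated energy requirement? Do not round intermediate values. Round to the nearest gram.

Convert to metric: weight = 201 ÷ 2.2 = 91.3636 kg; height = (6×12 + 7) × 2.54 = 79 × 2.54 = 200.66 cm.
Mifflin-St Jeor (male): BMR = 10(91.3636) + 6.25(200.66) − 5(41) + 5 = 913.6364 + 1254.125 − 205 + 5 = 1967.7614 kcal/day.
TEE = 1967.7614 × 1.725 = 3394.3884 kcal/day.
Protein energy = 25% × 3394.3884 = 848.5971 kcal.
Protein = 848.5971 ÷ 4 kcal/g = 212.1493 g.

212 g/day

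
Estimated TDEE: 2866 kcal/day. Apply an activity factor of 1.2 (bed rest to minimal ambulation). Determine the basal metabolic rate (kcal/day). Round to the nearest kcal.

BMR = TEE ÷ activity factor = 2866 ÷ 1.2 = 2388.3333 kcal/day.

2388 kcal/day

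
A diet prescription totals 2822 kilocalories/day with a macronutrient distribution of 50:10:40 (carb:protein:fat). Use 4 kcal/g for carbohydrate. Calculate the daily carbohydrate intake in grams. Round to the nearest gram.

Carbohydrate energy = 50% × 2822 = 1411 kcal.
At 4 kcal/g: 1411 ÷ 4 = 352.75 g.

353 g/day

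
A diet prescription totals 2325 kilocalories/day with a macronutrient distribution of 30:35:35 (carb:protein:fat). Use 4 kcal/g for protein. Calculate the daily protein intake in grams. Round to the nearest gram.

203 g/day

Protein energy = 35% × 2325 = 813.75 kcal.
At 4 kcal/g: 813.75 ÷ 4 = 203.4375 g.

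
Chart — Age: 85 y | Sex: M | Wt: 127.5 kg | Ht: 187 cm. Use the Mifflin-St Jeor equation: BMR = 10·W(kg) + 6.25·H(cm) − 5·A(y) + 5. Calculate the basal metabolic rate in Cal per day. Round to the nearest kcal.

2024 Cal per day

Mifflin-St Jeor (male): BMR = 10(127.5) + 6.25(187) − 5(85) + 5 = 1275 + 1168.75 − 425 + 5 = 2023.75 kcal/day.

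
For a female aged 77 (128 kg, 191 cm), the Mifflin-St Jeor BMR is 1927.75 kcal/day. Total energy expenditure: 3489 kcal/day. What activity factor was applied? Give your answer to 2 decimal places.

Activity factor = TEE ÷ BMR = 3489 ÷ 1927.75 = 1.81.

1.81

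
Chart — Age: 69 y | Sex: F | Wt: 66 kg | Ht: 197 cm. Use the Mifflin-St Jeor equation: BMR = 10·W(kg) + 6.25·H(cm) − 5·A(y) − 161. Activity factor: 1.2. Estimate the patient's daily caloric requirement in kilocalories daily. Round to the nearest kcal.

1662 kilocalories daily

Mifflin-St Jeor (female): BMR = 10(66) + 6.25(197) − 5(69) − 161 = 660 + 1231.25 − 345 − 161 = 1385.25 kcal/day.
TEE = BMR × activity factor = 1385.25 × 1.2 = 1662.3 kcal/day.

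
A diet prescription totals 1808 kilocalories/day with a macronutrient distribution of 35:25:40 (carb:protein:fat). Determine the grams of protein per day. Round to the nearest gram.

Protein energy = 25% × 1808 = 452 kcal.
At 4 kcal/g: 452 ÷ 4 = 113 g.

113 g/day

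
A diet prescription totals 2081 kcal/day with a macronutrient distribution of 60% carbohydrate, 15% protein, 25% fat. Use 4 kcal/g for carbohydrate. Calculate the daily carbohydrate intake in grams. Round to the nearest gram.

312 g/day

Carbohydrate energy = 60% × 2081 = 1248.6 kcal.
At 4 kcal/g: 1248.6 ÷ 4 = 312.15 g.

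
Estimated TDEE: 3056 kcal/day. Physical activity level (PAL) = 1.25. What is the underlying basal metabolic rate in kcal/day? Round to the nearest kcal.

BMR = TEE ÷ activity factor = 3056 ÷ 1.25 = 2444.8 kcal/day.

2445 kcal/day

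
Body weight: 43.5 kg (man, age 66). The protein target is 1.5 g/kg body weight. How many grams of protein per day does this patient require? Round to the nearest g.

65 g/day

Protein = 1.5 g/kg × 43.5 kg = 65.25 g/day.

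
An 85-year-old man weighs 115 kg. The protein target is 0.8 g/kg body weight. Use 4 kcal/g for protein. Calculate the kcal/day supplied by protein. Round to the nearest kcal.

368 kcal/day

Protein = 0.8 g/kg × 115 kg = 92 g/day.
Protein energy = 92 g × 4 kcal/g = 368 kcal/day.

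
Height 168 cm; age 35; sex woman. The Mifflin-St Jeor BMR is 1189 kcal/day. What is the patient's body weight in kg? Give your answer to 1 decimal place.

1189 = 10·W + 6.25(168) − 5(35) − 161
10·W = 1189 − 714 = 475, so W = 47.5 kg.

47.5 kg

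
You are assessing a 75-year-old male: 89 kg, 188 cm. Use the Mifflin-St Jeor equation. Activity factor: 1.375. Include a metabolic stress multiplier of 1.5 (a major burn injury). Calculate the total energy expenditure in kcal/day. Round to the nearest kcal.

3496 kcal/day

Mifflin-St Jeor (male): BMR = 10(89) + 6.25(188) − 5(75) + 5 = 890 + 1175 − 375 + 5 = 1695 kcal/day.
TEE = BMR × activity factor = 1695 × 1.375 = 2330.625 kcal/day.
Apply stress factor: 2330.625 × 1.5 = 3495.9375 kcal/day.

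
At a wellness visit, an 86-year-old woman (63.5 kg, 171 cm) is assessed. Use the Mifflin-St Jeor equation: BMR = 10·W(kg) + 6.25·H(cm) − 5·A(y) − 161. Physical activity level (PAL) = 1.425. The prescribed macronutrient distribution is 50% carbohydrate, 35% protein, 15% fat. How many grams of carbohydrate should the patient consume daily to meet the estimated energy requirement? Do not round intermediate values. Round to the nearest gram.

198 g/day

Mifflin-St Jeor (female): BMR = 10(63.5) + 6.25(171) − 5(86) − 161 = 635 + 1068.75 − 430 − 161 = 1112.75 kcal/day.
TEE = 1112.75 × 1.425 = 1585.6688 kcal/day.
Carbohydrate energy = 50% × 1585.6688 = 792.8344 kcal.
Carbohydrate = 792.8344 ÷ 4 kcal/g = 198.2086 g.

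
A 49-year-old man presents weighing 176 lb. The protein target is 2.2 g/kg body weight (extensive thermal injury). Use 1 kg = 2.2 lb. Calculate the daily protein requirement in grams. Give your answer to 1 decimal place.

176.0 g/day

Weight in kg = 176 ÷ 2.2 = 80 kg.
Protein = 2.2 g/kg × 80 kg = 176 g/day.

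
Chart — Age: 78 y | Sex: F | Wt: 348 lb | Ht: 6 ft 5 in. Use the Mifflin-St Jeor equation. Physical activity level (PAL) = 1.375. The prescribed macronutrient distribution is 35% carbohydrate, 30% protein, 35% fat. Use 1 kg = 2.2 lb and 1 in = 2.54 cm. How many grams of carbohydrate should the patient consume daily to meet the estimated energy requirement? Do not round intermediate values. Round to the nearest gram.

271 g/day

Convert to metric: weight = 348 ÷ 2.2 = 158.1818 kg; height = (6×12 + 5) × 2.54 = 77 × 2.54 = 195.58 cm.
Mifflin-St Jeor (female): BMR = 10(158.1818) + 6.25(195.58) − 5(78) − 161 = 1581.8182 + 1222.375 − 390 − 161 = 2253.1932 kcal/day.
TEE = 2253.1932 × 1.375 = 3098.1406 kcal/day.
Carbohydrate energy = 35% × 3098.1406 = 1084.3492 kcal.
Carbohydrate = 1084.3492 ÷ 4 kcal/g = 271.0873 g.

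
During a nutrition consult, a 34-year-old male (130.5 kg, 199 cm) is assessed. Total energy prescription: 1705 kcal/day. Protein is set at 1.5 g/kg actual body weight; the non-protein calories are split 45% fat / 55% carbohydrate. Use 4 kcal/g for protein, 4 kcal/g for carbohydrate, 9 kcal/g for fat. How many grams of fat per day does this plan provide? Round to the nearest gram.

46 g/day

Protein = 1.5 × 130.5 = 195.75 g → 195.75 × 4 = 783 kcal.
Non-protein calories = 1705 − 783 = 922 kcal.
Fat: 45% × 922 = 414.9 kcal; carbohydrate: 507.1 kcal.
Fat: 414.9 kcal ÷ 9 kcal/g = 46.1 g.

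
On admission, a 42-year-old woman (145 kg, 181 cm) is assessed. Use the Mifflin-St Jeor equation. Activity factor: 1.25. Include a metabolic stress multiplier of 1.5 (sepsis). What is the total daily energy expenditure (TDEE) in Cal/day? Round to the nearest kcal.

Mifflin-St Jeor (female): BMR = 10(145) + 6.25(181) − 5(42) − 161 = 1450 + 1131.25 − 210 − 161 = 2210.25 kcal/day.
TEE = BMR × activity factor = 2210.25 × 1.25 = 2762.8125 kcal/day.
Apply stress factor: 2762.8125 × 1.5 = 4144.2188 kcal/day.

4144 Cal/day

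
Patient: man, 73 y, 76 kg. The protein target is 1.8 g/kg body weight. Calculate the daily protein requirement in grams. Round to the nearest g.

137 g/day

Protein = 1.8 g/kg × 76 kg = 136.8 g/day.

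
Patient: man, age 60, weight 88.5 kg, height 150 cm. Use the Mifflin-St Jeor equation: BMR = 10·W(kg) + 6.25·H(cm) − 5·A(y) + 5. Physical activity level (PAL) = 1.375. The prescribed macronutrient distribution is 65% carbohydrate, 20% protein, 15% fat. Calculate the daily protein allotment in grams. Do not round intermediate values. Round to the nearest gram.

Mifflin-St Jeor (male): BMR = 10(88.5) + 6.25(150) − 5(60) + 5 = 885 + 937.5 − 300 + 5 = 1527.5 kcal/day.
TEE = 1527.5 × 1.375 = 2100.3125 kcal/day.
Protein energy = 20% × 2100.3125 = 420.0625 kcal.
Protein = 420.0625 ÷ 4 kcal/g = 105.0156 g.

105 g/day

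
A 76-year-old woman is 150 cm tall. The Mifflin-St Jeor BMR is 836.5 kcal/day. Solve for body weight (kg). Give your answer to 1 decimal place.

44.0 kg

836.5 = 10·W + 6.25(150) − 5(76) − 161
10·W = 836.5 − 396.5 = 440, so W = 44 kg.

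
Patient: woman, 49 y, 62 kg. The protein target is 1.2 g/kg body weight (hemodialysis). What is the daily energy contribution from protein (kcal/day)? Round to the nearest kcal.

298 kcal/day

Protein = 1.2 g/kg × 62 kg = 74.4 g/day.
Protein energy = 74.4 g × 4 kcal/g = 297.6 kcal/day.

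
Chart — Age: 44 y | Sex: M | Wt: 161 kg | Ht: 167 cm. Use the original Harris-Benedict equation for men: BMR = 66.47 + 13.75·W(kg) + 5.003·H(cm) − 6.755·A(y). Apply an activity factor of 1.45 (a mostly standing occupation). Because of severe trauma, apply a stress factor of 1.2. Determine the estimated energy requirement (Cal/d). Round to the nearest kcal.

4904 Cal/d

Harris-Benedict: BMR = 66.47 + 13.75(161) + 5.003(167) − 6.755(44) = 2818.501 kcal/day.
TEE = BMR × activity factor = 2818.501 × 1.45 = 4086.8265 kcal/day.
Apply stress factor: 4086.8265 × 1.2 = 4904.1917 kcal/day.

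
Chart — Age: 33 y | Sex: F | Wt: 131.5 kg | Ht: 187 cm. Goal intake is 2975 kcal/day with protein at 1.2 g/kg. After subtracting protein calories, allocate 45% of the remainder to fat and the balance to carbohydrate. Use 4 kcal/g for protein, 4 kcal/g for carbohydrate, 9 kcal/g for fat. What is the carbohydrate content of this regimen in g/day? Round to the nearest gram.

322 g/day

Protein = 1.2 × 131.5 = 157.8 g → 157.8 × 4 = 631.2 kcal.
Non-protein calories = 2975 − 631.2 = 2343.8 kcal.
Fat: 45% × 2343.8 = 1054.71 kcal; carbohydrate: 1289.09 kcal.
Carbohydrate: 1289.09 kcal ÷ 4 kcal/g = 322.2725 g.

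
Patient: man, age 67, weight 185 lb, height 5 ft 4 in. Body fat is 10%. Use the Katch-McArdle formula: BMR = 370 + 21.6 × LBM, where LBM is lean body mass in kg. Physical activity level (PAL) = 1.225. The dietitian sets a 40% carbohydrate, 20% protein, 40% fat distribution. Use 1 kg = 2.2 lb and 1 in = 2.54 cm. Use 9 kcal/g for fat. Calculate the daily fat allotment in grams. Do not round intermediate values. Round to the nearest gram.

Convert to metric: weight = 185 ÷ 2.2 = 84.0909 kg; height = (5×12 + 4) × 2.54 = 64 × 2.54 = 162.56 cm.
LBM = 84.0909 × (1 − 0.1) = 75.6818 kg. Katch-McArdle: BMR = 370 + 21.6 × 75.6818 = 2004.7273 kcal/day.
TEE = 2004.7273 × 1.225 = 2455.7909 kcal/day.
Fat energy = 40% × 2455.7909 = 982.3164 kcal.
Fat = 982.3164 ÷ 9 kcal/g = 109.1463 g.

109 g/day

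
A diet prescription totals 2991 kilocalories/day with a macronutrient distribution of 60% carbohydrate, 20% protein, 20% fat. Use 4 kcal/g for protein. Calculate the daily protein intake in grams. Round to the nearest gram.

Protein energy = 20% × 2991 = 598.2 kcal.
At 4 kcal/g: 598.2 ÷ 4 = 149.55 g.

150 g/day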